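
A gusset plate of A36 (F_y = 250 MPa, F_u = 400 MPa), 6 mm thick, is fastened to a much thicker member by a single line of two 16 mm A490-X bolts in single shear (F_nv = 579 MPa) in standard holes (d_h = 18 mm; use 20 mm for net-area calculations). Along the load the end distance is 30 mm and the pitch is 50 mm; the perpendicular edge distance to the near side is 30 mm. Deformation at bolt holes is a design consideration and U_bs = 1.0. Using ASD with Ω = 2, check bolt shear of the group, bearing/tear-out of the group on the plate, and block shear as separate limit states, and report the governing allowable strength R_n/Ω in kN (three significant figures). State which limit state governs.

Bolt shear: A_b = π·16²/4 = 201.1 mm²; R_n = 579 × 201.1 × 2 × 1 / 1000 = 232.8 kN → 232.8 / 2 = 116 kN.
Bearing: edge l_c = 21, r_n = 60.48 kN; interior l_c = 32, r_n = 92.16 kN; R_n = 60.48 + 1·92.16 = 152.6 kN → 76.3 kN.
Block shear: A_gv = 480, A_nv = 300, A_nt = 120 mm²; R_n = min(0.6F_uA_nv, 0.6F_yA_gv) + U_bs·F_u·A_nt = 120 kN → 60 kN.
Block shear governs: 60 kN.

60 kN (block shear governs)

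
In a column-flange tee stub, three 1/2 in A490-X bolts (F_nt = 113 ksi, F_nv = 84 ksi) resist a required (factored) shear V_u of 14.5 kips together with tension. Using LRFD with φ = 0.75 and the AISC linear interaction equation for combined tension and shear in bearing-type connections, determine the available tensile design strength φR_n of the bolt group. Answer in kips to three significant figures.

A_b = π·0.5²/4 = 0.1963 in²; f_rv = 14.5 / (3 × 0.1963) = 24.62 ksi.
F'_nt = 1.3 F_nt − (F_nt / φF_nv) f_rv = 1.3·113 − (113/(0.75·84))·24.62 = 102.7 ksi, capped at F_nt → F'_nt = 102.7 ksi.
R_n = F'_nt · A_b · n = 102.7 × 0.1963 × 3 = 60.52 kips.
Design strength φR_n = 0.75 × 60.52 = 45.4 kips.

45.4 kips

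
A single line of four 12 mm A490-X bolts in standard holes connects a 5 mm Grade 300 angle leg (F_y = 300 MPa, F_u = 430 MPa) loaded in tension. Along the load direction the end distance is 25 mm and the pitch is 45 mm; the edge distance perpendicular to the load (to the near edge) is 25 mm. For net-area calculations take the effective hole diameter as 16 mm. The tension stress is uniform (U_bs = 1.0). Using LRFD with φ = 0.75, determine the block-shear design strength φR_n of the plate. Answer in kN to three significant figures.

128 kN

Shear plane L_v = 25 + 3·45 = 160 mm; A_gv = 160 × 5 = 800 mm².
A_nv = (160 − 3.5·16) × 5 = 520 mm².
A_nt = (25 − 0.5·16) × 5 = 85 mm².
0.6 F_u A_nv = 134.2 kN; 0.6 F_y A_gv = 144 kN → shear rupture governs the shear term.
R_n = 134.2 + 1.0 × 430 × 85 / 1000 = 170.7 kN.
Design strength φR_n = 0.75 × 170.7 = 128 kN.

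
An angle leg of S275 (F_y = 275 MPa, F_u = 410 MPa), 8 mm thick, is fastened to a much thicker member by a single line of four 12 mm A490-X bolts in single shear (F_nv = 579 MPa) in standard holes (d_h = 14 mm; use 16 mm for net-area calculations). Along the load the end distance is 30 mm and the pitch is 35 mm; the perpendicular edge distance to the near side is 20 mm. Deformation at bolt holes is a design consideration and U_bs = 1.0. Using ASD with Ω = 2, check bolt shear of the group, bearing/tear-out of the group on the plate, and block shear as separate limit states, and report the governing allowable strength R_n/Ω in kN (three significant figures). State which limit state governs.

Bolt shear: A_b = π·12²/4 = 113.1 mm²; R_n = 579 × 113.1 × 4 × 1 / 1000 = 261.9 kN → 261.9 / 2 = 131 kN.
Bearing: edge l_c = 23, r_n = 90.53 kN; interior l_c = 21, r_n = 82.66 kN; R_n = 90.53 + 3·82.66 = 338.5 kN → 169 kN.
Block shear: A_gv = 1080, A_nv = 632, A_nt = 96 mm²; R_n = min(0.6F_uA_nv, 0.6F_yA_gv) + U_bs·F_u·A_nt = 194.8 kN → 97.4 kN.
Block shear governs: 97.4 kN.

97.4 kN (block shear governs)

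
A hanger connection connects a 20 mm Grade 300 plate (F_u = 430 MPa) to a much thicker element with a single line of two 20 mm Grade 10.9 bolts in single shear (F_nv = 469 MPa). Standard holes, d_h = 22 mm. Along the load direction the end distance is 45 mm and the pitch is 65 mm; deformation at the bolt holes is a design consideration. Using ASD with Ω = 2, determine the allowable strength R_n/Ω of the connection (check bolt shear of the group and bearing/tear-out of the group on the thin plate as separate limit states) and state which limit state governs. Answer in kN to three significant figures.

Bolt shear: A_b = π·20²/4 = 314.2 mm²; R_n = 469 × 314.2 × 2 × 1 / 1000 = 294.7 kN → 294.7 / 2 = 147 kN.
Bearing (1.2 l_c t F_u ≤ 2.4 d t F_u): upper limit = 2.4·20·20·430 / 1000 = 412.8 kN.
  Edge l_c = 45 − 22/2 = 34 → r_n = 350.9 kN; interior l_c = 65 − 22 = 43 → r_n = 412.8 kN.
  R_n,bearing = 1·350.9 + 1·412.8 = 763.7 kN → 763.7 / 2 = 382 kN.
Bolt shear governs: 147 kN.

147 kN (bolt shear governs)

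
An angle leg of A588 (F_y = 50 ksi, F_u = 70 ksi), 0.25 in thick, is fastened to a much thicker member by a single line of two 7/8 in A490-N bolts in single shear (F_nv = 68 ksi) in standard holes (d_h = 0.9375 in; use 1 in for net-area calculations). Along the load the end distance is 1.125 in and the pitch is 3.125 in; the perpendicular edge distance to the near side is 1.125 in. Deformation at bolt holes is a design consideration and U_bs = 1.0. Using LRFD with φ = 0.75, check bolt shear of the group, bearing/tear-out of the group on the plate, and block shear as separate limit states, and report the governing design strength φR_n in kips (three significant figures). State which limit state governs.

29.9 kips (block shear governs)

Bolt shear: A_b = π·0.875²/4 = 0.6013 in²; R_n = 68 × 0.6013 × 2 × 1 = 81.78 kips → 0.75 × 81.78 = 61.3 kips.
Bearing: edge l_c = 0.6562, r_n = 13.78 kips; interior l_c = 2.188, r_n = 36.75 kips; R_n = 13.78 + 1·36.75 = 50.53 kips → 37.9 kips.
Block shear: A_gv = 1.062, A_nv = 0.6875, A_nt = 0.1562 in²; R_n = min(0.6F_uA_nv, 0.6F_yA_gv) + U_bs·F_u·A_nt = 39.81 kips → 29.9 kips.
Block shear governs: 29.9 kips.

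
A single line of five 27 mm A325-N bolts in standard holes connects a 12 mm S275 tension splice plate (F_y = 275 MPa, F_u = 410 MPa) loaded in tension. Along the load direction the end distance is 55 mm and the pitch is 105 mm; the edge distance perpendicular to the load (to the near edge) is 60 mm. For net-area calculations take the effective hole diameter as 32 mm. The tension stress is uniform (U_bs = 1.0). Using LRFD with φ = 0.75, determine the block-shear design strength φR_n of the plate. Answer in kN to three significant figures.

Shear plane L_v = 55 + 4·105 = 475 mm; A_gv = 475 × 12 = 5700 mm².
A_nv = (475 − 4.5·32) × 12 = 3972 mm².
A_nt = (60 − 0.5·32) × 12 = 528 mm².
0.6 F_u A_nv = 977.1 kN; 0.6 F_y A_gv = 940.5 kN → shear yielding governs the shear term.
R_n = 940.5 + 1.0 × 410 × 528 / 1000 = 1157 kN.
Design strength φR_n = 0.75 × 1157 = 868 kN.

868 kN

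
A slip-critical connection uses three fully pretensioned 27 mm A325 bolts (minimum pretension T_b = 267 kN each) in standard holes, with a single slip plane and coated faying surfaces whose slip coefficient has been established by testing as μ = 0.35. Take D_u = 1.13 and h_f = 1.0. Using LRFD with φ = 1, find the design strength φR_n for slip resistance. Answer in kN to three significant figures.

317 kN

R_n = μ · D_u · h_f · T_b · n_s · n_b = 0.35 × 1.13 × 1.0 × 267 × 1 × 3 = 316.8 kN.
Design strength φR_n = 1 × 316.8 = 317 kN.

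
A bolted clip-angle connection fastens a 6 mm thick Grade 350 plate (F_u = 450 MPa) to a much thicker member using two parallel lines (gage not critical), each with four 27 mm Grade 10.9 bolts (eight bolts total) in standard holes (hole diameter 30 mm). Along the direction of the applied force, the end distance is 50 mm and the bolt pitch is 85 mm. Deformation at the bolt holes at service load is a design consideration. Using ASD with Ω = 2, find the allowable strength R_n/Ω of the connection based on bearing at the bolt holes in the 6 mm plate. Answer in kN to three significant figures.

638 kN

Per bolt r_n = 1.2 l_c t F_u ≤ 2.4 d t F_u; upper limit = 2.4 × 27 × 6 × 450 / 1000 = 175 kN.
Edge bolt: l_c = 50 − 30/2 = 35 mm → 1.2 × 35 × 6 × 450 / 1000 = 113.4 → r_n = 113.4 kN.
Interior bolts: l_c = 85 − 30 = 55 mm → 1.2 × 55 × 6 × 450 / 1000 = 178.2 → r_n = 175 kN.
R_n = 2 × 113.4 + 6 × 175 = 1277 kN.
Allowable strength R_n/Ω = 1277 / 2 = 638 kN.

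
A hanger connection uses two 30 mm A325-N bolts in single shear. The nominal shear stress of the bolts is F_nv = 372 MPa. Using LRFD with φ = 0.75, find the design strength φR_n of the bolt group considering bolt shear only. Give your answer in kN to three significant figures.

394 kN

A_b = π × 30² / 4 = 706.9 mm².
R_n = F_nv · A_b · n · n_s = 372 × 706.9 × 2 × 1 / 1000 = 525.9 kN.
Design strength φR_n = 0.75 × 525.9 = 394 kN.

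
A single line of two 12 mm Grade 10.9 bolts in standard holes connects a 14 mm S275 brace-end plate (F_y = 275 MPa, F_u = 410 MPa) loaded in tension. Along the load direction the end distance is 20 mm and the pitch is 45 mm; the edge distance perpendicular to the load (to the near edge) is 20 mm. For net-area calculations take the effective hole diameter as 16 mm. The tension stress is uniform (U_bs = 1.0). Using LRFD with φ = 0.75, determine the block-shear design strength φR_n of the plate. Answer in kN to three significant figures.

Shear plane L_v = 20 + 1·45 = 65 mm; A_gv = 65 × 14 = 910 mm².
A_nv = (65 − 1.5·16) × 14 = 574 mm².
A_nt = (20 − 0.5·16) × 14 = 168 mm².
0.6 F_u A_nv = 141.2 kN; 0.6 F_y A_gv = 150.2 kN → shear rupture governs the shear term.
R_n = 141.2 + 1.0 × 410 × 168 / 1000 = 210.1 kN.
Design strength φR_n = 0.75 × 210.1 = 158 kN.

158 kN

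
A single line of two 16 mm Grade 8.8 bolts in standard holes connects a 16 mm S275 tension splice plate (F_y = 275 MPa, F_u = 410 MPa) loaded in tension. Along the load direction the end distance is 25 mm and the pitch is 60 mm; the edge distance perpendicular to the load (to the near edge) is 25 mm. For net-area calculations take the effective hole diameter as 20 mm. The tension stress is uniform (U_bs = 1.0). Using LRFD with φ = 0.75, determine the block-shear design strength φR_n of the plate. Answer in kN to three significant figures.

236 kN

Shear plane L_v = 25 + 1·60 = 85 mm; A_gv = 85 × 16 = 1360 mm².
A_nv = (85 − 1.5·20) × 16 = 880 mm².
A_nt = (25 − 0.5·20) × 16 = 240 mm².
0.6 F_u A_nv = 216.5 kN; 0.6 F_y A_gv = 224.4 kN → shear rupture governs the shear term.
R_n = 216.5 + 1.0 × 410 × 240 / 1000 = 314.9 kN.
Design strength φR_n = 0.75 × 314.9 = 236 kN.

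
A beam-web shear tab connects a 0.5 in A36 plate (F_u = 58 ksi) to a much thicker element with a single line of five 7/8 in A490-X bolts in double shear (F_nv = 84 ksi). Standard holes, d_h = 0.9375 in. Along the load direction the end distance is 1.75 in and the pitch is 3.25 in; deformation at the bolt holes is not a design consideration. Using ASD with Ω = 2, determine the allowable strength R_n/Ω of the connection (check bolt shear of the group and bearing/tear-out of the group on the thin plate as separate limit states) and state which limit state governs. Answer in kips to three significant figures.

180 kips (bearing governs)

Bolt shear: A_b = π·0.875²/4 = 0.6013 in²; R_n = 84 × 0.6013 × 5 × 2 = 505.1 kips → 505.1 / 2 = 253 kips.
Bearing (1.5 l_c t F_u ≤ 3.0 d t F_u): upper limit = 3.0·0.875·0.5·58 = 76.12 kips.
  Edge l_c = 1.75 − 0.9375/2 = 1.281 → r_n = 55.73 kips; interior l_c = 3.25 − 0.9375 = 2.312 → r_n = 76.12 kips.
  R_n,bearing = 1·55.73 + 4·76.12 = 360.2 kips → 360.2 / 2 = 180 kips.
Bearing governs: 180 kips.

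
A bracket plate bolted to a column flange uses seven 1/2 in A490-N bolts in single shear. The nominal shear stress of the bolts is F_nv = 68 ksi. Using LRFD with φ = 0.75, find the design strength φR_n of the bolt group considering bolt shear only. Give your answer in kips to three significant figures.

A_b = π × 0.5² / 4 = 0.1963 in².
R_n = F_nv · A_b · n · n_s = 68 × 0.1963 × 7 × 1 = 93.46 kips.
Design strength φR_n = 0.75 × 93.46 = 70.1 kips.

70.1 kips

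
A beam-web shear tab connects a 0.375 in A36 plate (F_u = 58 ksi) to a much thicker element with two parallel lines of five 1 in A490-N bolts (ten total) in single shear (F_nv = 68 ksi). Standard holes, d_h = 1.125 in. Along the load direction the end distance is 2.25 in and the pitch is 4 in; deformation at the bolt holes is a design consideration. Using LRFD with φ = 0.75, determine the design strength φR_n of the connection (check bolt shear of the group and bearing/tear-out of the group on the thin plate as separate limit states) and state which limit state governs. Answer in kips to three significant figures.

379 kips (bearing governs)

Bolt shear: A_b = π·1²/4 = 0.7854 in²; R_n = 68 × 0.7854 × 10 × 1 = 534.1 kips → 0.75 × 534.1 = 401 kips.
Bearing (1.2 l_c t F_u ≤ 2.4 d t F_u): upper limit = 2.4·1·0.375·58 = 52.2 kips.
  Edge l_c = 2.25 − 1.125/2 = 1.688 → r_n = 44.04 kips; interior l_c = 4 − 1.125 = 2.875 → r_n = 52.2 kips.
  R_n,bearing = 2·44.04 + 8·52.2 = 505.7 kips → 0.75 × 505.7 = 379 kips.
Bearing governs: 379 kips.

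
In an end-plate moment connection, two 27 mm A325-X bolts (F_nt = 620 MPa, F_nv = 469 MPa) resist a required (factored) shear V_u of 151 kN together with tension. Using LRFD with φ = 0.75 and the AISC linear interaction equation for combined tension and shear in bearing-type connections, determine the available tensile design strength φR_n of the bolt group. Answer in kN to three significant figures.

A_b = π·27²/4 = 572.6 mm²; f_rv = 151 × 1000 / (2 × 572.6) = 131.9 MPa.
F'_nt = 1.3 F_nt − (F_nt / φF_nv) f_rv = 1.3·620 − (620/(0.75·469))·131.9 = 573.6 MPa, capped at F_nt → F'_nt = 573.6 MPa.
R_n = F'_nt · A_b · n = 573.6 × 572.6 × 2 / 1000 = 656.8 kN.
Design strength φR_n = 0.75 × 656.8 = 493 kN.

493 kN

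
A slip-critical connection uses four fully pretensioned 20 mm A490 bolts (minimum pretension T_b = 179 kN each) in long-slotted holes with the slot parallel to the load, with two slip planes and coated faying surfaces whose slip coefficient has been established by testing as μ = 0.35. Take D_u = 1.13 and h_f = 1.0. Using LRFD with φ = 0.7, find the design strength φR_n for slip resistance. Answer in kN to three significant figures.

R_n = μ · D_u · h_f · T_b · n_s · n_b = 0.35 × 1.13 × 1.0 × 179 × 2 × 4 = 566.4 kN.
Design strength φR_n = 0.7 × 566.4 = 396 kN.

396 kN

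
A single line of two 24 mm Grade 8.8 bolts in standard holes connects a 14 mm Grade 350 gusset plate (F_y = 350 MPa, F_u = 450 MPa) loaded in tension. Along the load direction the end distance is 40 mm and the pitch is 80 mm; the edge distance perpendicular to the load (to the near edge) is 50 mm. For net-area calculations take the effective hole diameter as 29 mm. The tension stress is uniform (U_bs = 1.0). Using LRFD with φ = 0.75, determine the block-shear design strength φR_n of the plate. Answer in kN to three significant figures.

Shear plane L_v = 40 + 1·80 = 120 mm; A_gv = 120 × 14 = 1680 mm².
A_nv = (120 − 1.5·29) × 14 = 1071 mm².
A_nt = (50 − 0.5·29) × 14 = 497 mm².
0.6 F_u A_nv = 289.2 kN; 0.6 F_y A_gv = 352.8 kN → shear rupture governs the shear term.
R_n = 289.2 + 1.0 × 450 × 497 / 1000 = 512.8 kN.
Design strength φR_n = 0.75 × 512.8 = 385 kN.

385 kN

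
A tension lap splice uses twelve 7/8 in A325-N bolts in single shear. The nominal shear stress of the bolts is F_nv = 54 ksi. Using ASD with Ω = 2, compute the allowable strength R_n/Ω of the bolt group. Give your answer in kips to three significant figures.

A_b = π × 0.875² / 4 = 0.6013 in².
R_n = F_nv · A_b · n · n_s = 54 × 0.6013 × 12 × 1 = 389.7 kips.
Allowable strength R_n/Ω = 389.7 / 2 = 195 kips.

195 kips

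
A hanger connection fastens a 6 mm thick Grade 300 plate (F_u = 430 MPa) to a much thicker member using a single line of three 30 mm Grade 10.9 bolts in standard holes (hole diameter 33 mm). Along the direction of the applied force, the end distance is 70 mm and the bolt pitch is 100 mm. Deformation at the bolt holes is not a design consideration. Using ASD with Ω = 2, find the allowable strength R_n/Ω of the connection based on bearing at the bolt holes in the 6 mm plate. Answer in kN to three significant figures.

336 kN

Per bolt r_n = 1.5 l_c t F_u ≤ 3.0 d t F_u; upper limit = 3.0 × 30 × 6 × 430 / 1000 = 232.2 kN.
Edge bolt: l_c = 70 − 33/2 = 53.5 mm → 1.5 × 53.5 × 6 × 430 / 1000 = 207 → r_n = 207 kN.
Interior bolts: l_c = 100 − 33 = 67 mm → 1.5 × 67 × 6 × 430 / 1000 = 259.3 → r_n = 232.2 kN.
R_n = 1 × 207 + 2 × 232.2 = 671.4 kN.
Allowable strength R_n/Ω = 671.4 / 2 = 336 kN.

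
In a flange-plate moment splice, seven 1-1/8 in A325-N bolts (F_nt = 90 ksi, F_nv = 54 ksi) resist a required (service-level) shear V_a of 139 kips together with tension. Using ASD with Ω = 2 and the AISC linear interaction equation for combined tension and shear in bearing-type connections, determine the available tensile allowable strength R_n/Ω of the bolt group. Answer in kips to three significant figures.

A_b = π·1.125²/4 = 0.994 in²; f_rv = 139 / (7 × 0.994) = 19.98 ksi.
F'_nt = 1.3 F_nt − (Ω F_nt / F_nv) f_rv = 1.3·90 − (2·90/54)·19.98 = 50.41 ksi, capped at F_nt → F'_nt = 50.41 ksi.
R_n = F'_nt · A_b · n = 50.41 × 0.994 × 7 = 350.8 kips.
Allowable strength R_n/Ω = 350.8 / 2 = 175 kips.

175 kips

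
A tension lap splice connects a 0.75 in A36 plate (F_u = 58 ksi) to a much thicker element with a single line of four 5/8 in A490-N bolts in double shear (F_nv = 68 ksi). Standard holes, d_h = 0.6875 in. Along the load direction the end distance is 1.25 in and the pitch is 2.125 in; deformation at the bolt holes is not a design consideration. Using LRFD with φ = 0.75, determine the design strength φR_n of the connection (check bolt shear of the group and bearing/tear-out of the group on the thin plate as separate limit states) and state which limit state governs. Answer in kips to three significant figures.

Bolt shear: A_b = π·0.625²/4 = 0.3068 in²; R_n = 68 × 0.3068 × 4 × 2 = 166.9 kips → 0.75 × 166.9 = 125 kips.
Bearing (1.5 l_c t F_u ≤ 3.0 d t F_u): upper limit = 3.0·0.625·0.75·58 = 81.56 kips.
  Edge l_c = 1.25 − 0.6875/2 = 0.9062 → r_n = 59.13 kips; interior l_c = 2.125 − 0.6875 = 1.438 → r_n = 81.56 kips.
  R_n,bearing = 1·59.13 + 3·81.56 = 303.8 kips → 0.75 × 303.8 = 228 kips.
Bolt shear governs: 125 kips.

125 kips (bolt shear governs)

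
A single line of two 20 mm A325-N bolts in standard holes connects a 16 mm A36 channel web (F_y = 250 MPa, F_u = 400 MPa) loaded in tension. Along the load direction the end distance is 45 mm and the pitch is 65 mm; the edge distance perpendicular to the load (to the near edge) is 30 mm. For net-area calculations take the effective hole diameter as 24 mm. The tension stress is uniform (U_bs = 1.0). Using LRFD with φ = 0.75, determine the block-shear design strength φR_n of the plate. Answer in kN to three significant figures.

284 kN

Shear plane L_v = 45 + 1·65 = 110 mm; A_gv = 110 × 16 = 1760 mm².
A_nv = (110 − 1.5·24) × 16 = 1184 mm².
A_nt = (30 − 0.5·24) × 16 = 288 mm².
0.6 F_u A_nv = 284.2 kN; 0.6 F_y A_gv = 264 kN → shear yielding governs the shear term.
R_n = 264 + 1.0 × 400 × 288 / 1000 = 379.2 kN.
Design strength φR_n = 0.75 × 379.2 = 284 kN.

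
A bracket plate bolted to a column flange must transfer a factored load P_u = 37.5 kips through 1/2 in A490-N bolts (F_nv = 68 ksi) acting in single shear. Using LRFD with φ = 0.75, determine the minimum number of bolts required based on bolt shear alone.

A_b = π·0.5²/4 = 0.1963 in².
Per-bolt design strength φR_n = 0.75 × 68 × 0.1963 × 1 = 10.01 kips.
n ≥ 37.5 / 10.01 = 3.745 → use 4 bolts.

4 bolts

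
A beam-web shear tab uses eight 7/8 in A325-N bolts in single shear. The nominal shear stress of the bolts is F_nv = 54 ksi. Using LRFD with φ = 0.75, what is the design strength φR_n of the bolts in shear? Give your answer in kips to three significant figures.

195 kips

A_b = π × 0.875² / 4 = 0.6013 in².
R_n = F_nv · A_b · n · n_s = 54 × 0.6013 × 8 × 1 = 259.8 kips.
Design strength φR_n = 0.75 × 259.8 = 195 kips.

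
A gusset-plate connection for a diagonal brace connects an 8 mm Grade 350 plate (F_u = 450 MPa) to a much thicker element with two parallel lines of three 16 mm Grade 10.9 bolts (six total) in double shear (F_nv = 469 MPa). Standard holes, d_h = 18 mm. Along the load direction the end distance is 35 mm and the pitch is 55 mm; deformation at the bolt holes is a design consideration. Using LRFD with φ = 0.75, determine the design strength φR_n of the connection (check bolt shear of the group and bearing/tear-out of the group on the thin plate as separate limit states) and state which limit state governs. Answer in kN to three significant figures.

Bolt shear: A_b = π·16²/4 = 201.1 mm²; R_n = 469 × 201.1 × 6 × 2 / 1000 = 1132 kN → 0.75 × 1132 = 849 kN.
Bearing (1.2 l_c t F_u ≤ 2.4 d t F_u): upper limit = 2.4·16·8·450 / 1000 = 138.2 kN.
  Edge l_c = 35 − 18/2 = 26 → r_n = 112.3 kN; interior l_c = 55 − 18 = 37 → r_n = 138.2 kN.
  R_n,bearing = 2·112.3 + 4·138.2 = 777.6 kN → 0.75 × 777.6 = 583 kN.
Bearing governs: 583 kN.

583 kN (bearing governs)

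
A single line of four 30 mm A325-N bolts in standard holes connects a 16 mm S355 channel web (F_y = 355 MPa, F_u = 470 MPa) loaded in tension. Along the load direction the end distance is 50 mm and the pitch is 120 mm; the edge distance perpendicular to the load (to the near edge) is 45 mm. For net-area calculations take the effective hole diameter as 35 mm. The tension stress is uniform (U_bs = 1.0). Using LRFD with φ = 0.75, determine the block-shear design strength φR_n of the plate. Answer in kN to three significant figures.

1130 kN

Shear plane L_v = 50 + 3·120 = 410 mm; A_gv = 410 × 16 = 6560 mm².
A_nv = (410 − 3.5·35) × 16 = 4600 mm².
A_nt = (45 − 0.5·35) × 16 = 440 mm².
0.6 F_u A_nv = 1297 kN; 0.6 F_y A_gv = 1397 kN → shear rupture governs the shear term.
R_n = 1297 + 1.0 × 470 × 440 / 1000 = 1504 kN.
Design strength φR_n = 0.75 × 1504 = 1130 kN.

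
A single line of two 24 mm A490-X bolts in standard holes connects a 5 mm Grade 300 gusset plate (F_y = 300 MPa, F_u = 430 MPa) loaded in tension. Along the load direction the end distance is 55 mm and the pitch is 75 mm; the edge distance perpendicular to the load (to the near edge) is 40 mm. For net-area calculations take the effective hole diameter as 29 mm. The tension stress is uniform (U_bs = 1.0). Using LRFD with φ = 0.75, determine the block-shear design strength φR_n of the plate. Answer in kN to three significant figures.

Shear plane L_v = 55 + 1·75 = 130 mm; A_gv = 130 × 5 = 650 mm².
A_nv = (130 − 1.5·29) × 5 = 432.5 mm².
A_nt = (40 − 0.5·29) × 5 = 127.5 mm².
0.6 F_u A_nv = 111.6 kN; 0.6 F_y A_gv = 117 kN → shear rupture governs the shear term.
R_n = 111.6 + 1.0 × 430 × 127.5 / 1000 = 166.4 kN.
Design strength φR_n = 0.75 × 166.4 = 125 kN.

125 kN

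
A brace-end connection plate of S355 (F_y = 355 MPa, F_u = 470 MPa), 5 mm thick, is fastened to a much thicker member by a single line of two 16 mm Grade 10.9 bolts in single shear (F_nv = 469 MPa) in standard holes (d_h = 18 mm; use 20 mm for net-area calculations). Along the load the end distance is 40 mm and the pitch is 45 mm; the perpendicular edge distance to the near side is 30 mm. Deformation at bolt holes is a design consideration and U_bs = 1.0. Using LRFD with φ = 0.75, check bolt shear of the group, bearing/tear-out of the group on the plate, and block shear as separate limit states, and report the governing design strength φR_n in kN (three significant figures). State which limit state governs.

93.4 kN (block shear governs)

Bolt shear: A_b = π·16²/4 = 201.1 mm²; R_n = 469 × 201.1 × 2 × 1 / 1000 = 188.6 kN → 0.75 × 188.6 = 141 kN.
Bearing: edge l_c = 31, r_n = 87.42 kN; interior l_c = 27, r_n = 76.14 kN; R_n = 87.42 + 1·76.14 = 163.6 kN → 123 kN.
Block shear: A_gv = 425, A_nv = 275, A_nt = 100 mm²; R_n = min(0.6F_uA_nv, 0.6F_yA_gv) + U_bs·F_u·A_nt = 124.5 kN → 93.4 kN.
Block shear governs: 93.4 kN.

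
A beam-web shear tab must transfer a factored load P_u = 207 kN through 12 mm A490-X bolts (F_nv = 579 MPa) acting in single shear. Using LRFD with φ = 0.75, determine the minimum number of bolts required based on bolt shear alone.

5 bolts

A_b = π·12²/4 = 113.1 mm².
Per-bolt design strength φR_n = 0.75 × 579 × 113.1 × 1 / 1000 = 49.11 kN.
n ≥ 207 / 49.11 = 4.215 → use 5 bolts.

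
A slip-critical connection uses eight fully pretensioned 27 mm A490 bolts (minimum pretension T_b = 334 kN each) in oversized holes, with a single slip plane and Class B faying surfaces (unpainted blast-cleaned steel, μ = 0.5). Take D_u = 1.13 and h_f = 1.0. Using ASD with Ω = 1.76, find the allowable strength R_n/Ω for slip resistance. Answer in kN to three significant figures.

R_n = μ · D_u · h_f · T_b · n_s · n_b = 0.5 × 1.13 × 1.0 × 334 × 1 × 8 = 1510 kN.
Allowable strength R_n/Ω = 1510 / 1.76 = 858 kN.

858 kN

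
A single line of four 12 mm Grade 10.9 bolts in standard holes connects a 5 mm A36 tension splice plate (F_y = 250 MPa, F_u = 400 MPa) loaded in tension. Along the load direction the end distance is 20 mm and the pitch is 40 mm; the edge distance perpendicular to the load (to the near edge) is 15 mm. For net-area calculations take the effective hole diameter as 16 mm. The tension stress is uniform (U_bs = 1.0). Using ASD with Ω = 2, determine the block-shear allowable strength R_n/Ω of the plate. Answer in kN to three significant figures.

Shear plane L_v = 20 + 3·40 = 140 mm; A_gv = 140 × 5 = 700 mm².
A_nv = (140 − 3.5·16) × 5 = 420 mm².
A_nt = (15 − 0.5·16) × 5 = 35 mm².
0.6 F_u A_nv = 100.8 kN; 0.6 F_y A_gv = 105 kN → shear rupture governs the shear term.
R_n = 100.8 + 1.0 × 400 × 35 / 1000 = 114.8 kN.
Allowable strength R_n/Ω = 114.8 / 2 = 57.4 kN.

57.4 kN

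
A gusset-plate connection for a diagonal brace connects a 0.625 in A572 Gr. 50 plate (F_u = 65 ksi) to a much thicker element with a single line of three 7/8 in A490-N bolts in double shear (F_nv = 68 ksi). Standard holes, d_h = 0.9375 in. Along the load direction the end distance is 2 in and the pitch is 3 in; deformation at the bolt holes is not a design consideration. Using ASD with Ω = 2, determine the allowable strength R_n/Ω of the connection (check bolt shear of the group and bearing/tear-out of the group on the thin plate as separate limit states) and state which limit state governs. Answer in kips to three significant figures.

123 kips (bolt shear governs)

Bolt shear: A_b = π·0.875²/4 = 0.6013 in²; R_n = 68 × 0.6013 × 3 × 2 = 245.3 kips → 245.3 / 2 = 123 kips.
Bearing (1.5 l_c t F_u ≤ 3.0 d t F_u): upper limit = 3.0·0.875·0.625·65 = 106.6 kips.
  Edge l_c = 2 − 0.9375/2 = 1.531 → r_n = 93.31 kips; interior l_c = 3 − 0.9375 = 2.062 → r_n = 106.6 kips.
  R_n,bearing = 1·93.31 + 2·106.6 = 306.6 kips → 306.6 / 2 = 153 kips.
Bolt shear governs: 123 kips.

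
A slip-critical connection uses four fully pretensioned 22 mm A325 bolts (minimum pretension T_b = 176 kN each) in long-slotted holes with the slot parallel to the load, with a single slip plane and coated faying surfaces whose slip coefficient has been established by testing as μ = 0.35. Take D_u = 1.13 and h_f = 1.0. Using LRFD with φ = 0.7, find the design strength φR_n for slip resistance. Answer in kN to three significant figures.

195 kN

R_n = μ · D_u · h_f · T_b · n_s · n_b = 0.35 × 1.13 × 1.0 × 176 × 1 × 4 = 278.4 kN.
Design strength φR_n = 0.7 × 278.4 = 195 kN.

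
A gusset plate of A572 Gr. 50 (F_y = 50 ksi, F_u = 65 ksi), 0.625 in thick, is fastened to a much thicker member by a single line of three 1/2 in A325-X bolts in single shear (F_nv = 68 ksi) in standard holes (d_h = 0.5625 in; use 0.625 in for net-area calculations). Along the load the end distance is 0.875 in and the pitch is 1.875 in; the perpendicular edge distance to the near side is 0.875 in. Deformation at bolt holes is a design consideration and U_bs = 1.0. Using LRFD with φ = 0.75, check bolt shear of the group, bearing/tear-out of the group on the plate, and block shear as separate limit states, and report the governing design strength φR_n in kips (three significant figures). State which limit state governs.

Bolt shear: A_b = π·0.5²/4 = 0.1963 in²; R_n = 68 × 0.1963 × 3 × 1 = 40.06 kips → 0.75 × 40.06 = 30 kips.
Bearing: edge l_c = 0.5938, r_n = 28.95 kips; interior l_c = 1.312, r_n = 48.75 kips; R_n = 28.95 + 2·48.75 = 126.4 kips → 94.8 kips.
Block shear: A_gv = 2.891, A_nv = 1.914, A_nt = 0.3516 in²; R_n = min(0.6F_uA_nv, 0.6F_yA_gv) + U_bs·F_u·A_nt = 97.5 kips → 73.1 kips.
Bolt shear governs: 30 kips.

30 kips (bolt shear governs)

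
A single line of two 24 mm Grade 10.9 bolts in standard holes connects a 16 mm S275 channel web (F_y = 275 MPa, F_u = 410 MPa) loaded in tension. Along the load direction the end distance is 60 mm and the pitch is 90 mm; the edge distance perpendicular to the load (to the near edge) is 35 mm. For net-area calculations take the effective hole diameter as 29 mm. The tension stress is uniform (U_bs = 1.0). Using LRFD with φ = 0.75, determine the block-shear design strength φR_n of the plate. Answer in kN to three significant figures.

Shear plane L_v = 60 + 1·90 = 150 mm; A_gv = 150 × 16 = 2400 mm².
A_nv = (150 − 1.5·29) × 16 = 1704 mm².
A_nt = (35 − 0.5·29) × 16 = 328 mm².
0.6 F_u A_nv = 419.2 kN; 0.6 F_y A_gv = 396 kN → shear yielding governs the shear term.
R_n = 396 + 1.0 × 410 × 328 / 1000 = 530.5 kN.
Design strength φR_n = 0.75 × 530.5 = 398 kN.

398 kN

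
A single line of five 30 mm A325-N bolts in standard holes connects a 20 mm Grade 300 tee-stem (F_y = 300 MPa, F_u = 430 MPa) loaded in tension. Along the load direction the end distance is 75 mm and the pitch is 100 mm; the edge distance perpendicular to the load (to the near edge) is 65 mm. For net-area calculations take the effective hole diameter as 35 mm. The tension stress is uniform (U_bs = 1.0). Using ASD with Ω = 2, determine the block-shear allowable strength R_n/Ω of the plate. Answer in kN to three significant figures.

1020 kN

Shear plane L_v = 75 + 4·100 = 475 mm; A_gv = 475 × 20 = 9500 mm².
A_nv = (475 − 4.5·35) × 20 = 6350 mm².
A_nt = (65 − 0.5·35) × 20 = 950 mm².
0.6 F_u A_nv = 1638 kN; 0.6 F_y A_gv = 1710 kN → shear rupture governs the shear term.
R_n = 1638 + 1.0 × 430 × 950 / 1000 = 2047 kN.
Allowable strength R_n/Ω = 2047 / 2 = 1020 kN.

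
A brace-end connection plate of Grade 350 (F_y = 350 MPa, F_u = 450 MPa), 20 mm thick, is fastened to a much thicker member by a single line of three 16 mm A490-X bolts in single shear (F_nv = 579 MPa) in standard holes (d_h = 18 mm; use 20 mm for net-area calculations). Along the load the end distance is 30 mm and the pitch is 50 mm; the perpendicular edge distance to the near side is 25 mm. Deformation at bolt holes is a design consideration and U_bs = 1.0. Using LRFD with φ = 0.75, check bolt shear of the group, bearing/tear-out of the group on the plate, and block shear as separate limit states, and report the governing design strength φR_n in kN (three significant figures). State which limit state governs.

262 kN (bolt shear governs)

Bolt shear: A_b = π·16²/4 = 201.1 mm²; R_n = 579 × 201.1 × 3 × 1 / 1000 = 349.2 kN → 0.75 × 349.2 = 262 kN.
Bearing: edge l_c = 21, r_n = 226.8 kN; interior l_c = 32, r_n = 345.6 kN; R_n = 226.8 + 2·345.6 = 918 kN → 688 kN.
Block shear: A_gv = 2600, A_nv = 1600, A_nt = 300 mm²; R_n = min(0.6F_uA_nv, 0.6F_yA_gv) + U_bs·F_u·A_nt = 567 kN → 425 kN.
Bolt shear governs: 262 kN.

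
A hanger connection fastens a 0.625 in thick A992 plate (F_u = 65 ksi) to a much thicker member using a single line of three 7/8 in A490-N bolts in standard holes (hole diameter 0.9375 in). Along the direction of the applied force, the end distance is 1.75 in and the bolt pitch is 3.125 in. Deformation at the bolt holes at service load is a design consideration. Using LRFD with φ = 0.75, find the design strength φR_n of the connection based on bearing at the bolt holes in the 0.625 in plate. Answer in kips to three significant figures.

Per bolt r_n = 1.2 l_c t F_u ≤ 2.4 d t F_u; upper limit = 2.4 × 0.875 × 0.625 × 65 = 85.31 kips.
Edge bolt: l_c = 1.75 − 0.9375/2 = 1.281 in → 1.2 × 1.281 × 0.625 × 65 = 62.46 → r_n = 62.46 kips.
Interior bolts: l_c = 3.125 − 0.9375 = 2.188 in → 1.2 × 2.188 × 0.625 × 65 = 106.6 → r_n = 85.31 kips.
R_n = 1 × 62.46 + 2 × 85.31 = 233.1 kips.
Design strength φR_n = 0.75 × 233.1 = 175 kips.

175 kips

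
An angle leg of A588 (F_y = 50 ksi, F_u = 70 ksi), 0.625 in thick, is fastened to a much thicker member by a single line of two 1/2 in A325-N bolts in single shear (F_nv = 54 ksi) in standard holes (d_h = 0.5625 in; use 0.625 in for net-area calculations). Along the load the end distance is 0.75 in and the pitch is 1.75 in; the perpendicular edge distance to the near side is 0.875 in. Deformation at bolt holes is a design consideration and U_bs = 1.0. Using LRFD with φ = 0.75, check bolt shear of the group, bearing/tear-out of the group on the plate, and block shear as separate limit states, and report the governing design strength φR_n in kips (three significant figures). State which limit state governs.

15.9 kips (bolt shear governs)

Bolt shear: A_b = π·0.5²/4 = 0.1963 in²; R_n = 54 × 0.1963 × 2 × 1 = 21.21 kips → 0.75 × 21.21 = 15.9 kips.
Bearing: edge l_c = 0.4688, r_n = 24.61 kips; interior l_c = 1.188, r_n = 52.5 kips; R_n = 24.61 + 1·52.5 = 77.11 kips → 57.8 kips.
Block shear: A_gv = 1.562, A_nv = 0.9766, A_nt = 0.3516 in²; R_n = min(0.6F_uA_nv, 0.6F_yA_gv) + U_bs·F_u·A_nt = 65.62 kips → 49.2 kips.
Bolt shear governs: 15.9 kips.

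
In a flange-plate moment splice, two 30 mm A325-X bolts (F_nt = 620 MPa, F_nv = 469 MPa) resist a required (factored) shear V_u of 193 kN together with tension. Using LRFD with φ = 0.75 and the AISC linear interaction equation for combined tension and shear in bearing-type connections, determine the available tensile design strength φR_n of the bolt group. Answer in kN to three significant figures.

599 kN

A_b = π·30²/4 = 706.9 mm²; f_rv = 193 × 1000 / (2 × 706.9) = 136.5 MPa.
F'_nt = 1.3 F_nt − (F_nt / φF_nv) f_rv = 1.3·620 − (620/(0.75·469))·136.5 = 565.4 MPa, capped at F_nt → F'_nt = 565.4 MPa.
R_n = F'_nt · A_b · n = 565.4 × 706.9 × 2 / 1000 = 799.3 kN.
Design strength φR_n = 0.75 × 799.3 = 599 kN.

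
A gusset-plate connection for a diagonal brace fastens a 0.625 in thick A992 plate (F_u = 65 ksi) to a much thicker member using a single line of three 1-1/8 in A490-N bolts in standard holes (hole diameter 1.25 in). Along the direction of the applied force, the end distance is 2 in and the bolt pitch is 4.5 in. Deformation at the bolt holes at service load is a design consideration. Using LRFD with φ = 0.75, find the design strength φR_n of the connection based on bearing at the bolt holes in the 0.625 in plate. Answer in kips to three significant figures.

Per bolt r_n = 1.2 l_c t F_u ≤ 2.4 d t F_u; upper limit = 2.4 × 1.125 × 0.625 × 65 = 109.7 kips.
Edge bolt: l_c = 2 − 1.25/2 = 1.375 in → 1.2 × 1.375 × 0.625 × 65 = 67.03 → r_n = 67.03 kips.
Interior bolts: l_c = 4.5 − 1.25 = 3.25 in → 1.2 × 3.25 × 0.625 × 65 = 158.4 → r_n = 109.7 kips.
R_n = 1 × 67.03 + 2 × 109.7 = 286.4 kips.
Design strength φR_n = 0.75 × 286.4 = 215 kips.

215 kips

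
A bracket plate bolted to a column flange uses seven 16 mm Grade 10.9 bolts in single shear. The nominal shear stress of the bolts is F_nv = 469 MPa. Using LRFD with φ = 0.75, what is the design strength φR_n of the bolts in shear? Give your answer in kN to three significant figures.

A_b = π × 16² / 4 = 201.1 mm².
R_n = F_nv · A_b · n · n_s = 469 × 201.1 × 7 × 1 / 1000 = 660.1 kN.
Design strength φR_n = 0.75 × 660.1 = 495 kN.

495 kN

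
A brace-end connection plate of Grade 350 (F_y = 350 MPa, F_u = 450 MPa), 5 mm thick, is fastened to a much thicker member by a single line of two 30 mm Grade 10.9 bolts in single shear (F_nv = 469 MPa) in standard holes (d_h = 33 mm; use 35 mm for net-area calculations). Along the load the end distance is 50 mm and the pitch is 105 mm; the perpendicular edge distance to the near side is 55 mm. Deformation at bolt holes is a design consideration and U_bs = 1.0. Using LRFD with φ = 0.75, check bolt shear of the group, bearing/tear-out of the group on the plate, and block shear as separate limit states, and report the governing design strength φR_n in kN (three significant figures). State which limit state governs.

Bolt shear: A_b = π·30²/4 = 706.9 mm²; R_n = 469 × 706.9 × 2 × 1 / 1000 = 663 kN → 0.75 × 663 = 497 kN.
Bearing: edge l_c = 33.5, r_n = 90.45 kN; interior l_c = 72, r_n = 162 kN; R_n = 90.45 + 1·162 = 252.4 kN → 189 kN.
Block shear: A_gv = 775, A_nv = 512.5, A_nt = 187.5 mm²; R_n = min(0.6F_uA_nv, 0.6F_yA_gv) + U_bs·F_u·A_nt = 222.8 kN → 167 kN.
Block shear governs: 167 kN.

167 kN (block shear governs)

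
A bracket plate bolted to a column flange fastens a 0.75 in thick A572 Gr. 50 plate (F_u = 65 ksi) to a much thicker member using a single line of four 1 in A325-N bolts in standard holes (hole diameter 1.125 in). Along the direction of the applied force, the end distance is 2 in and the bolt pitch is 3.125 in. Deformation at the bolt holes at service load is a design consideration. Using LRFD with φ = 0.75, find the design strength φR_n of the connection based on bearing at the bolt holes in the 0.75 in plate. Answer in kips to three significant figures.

Per bolt r_n = 1.2 l_c t F_u ≤ 2.4 d t F_u; upper limit = 2.4 × 1 × 0.75 × 65 = 117 kips.
Edge bolt: l_c = 2 − 1.125/2 = 1.438 in → 1.2 × 1.438 × 0.75 × 65 = 84.09 → r_n = 84.09 kips.
Interior bolts: l_c = 3.125 − 1.125 = 2 in → 1.2 × 2 × 0.75 × 65 = 117 → r_n = 117 kips.
R_n = 1 × 84.09 + 3 × 117 = 435.1 kips.
Design strength φR_n = 0.75 × 435.1 = 326 kips.

326 kips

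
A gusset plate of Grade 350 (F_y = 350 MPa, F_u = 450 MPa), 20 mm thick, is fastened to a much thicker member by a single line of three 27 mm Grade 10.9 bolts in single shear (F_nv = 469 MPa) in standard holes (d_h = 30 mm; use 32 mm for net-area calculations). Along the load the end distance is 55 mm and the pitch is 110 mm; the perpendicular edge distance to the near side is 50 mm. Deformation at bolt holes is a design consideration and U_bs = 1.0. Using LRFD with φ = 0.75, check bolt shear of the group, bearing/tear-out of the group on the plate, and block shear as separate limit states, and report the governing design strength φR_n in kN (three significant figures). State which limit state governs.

Bolt shear: A_b = π·27²/4 = 572.6 mm²; R_n = 469 × 572.6 × 3 × 1 / 1000 = 805.6 kN → 0.75 × 805.6 = 604 kN.
Bearing: edge l_c = 40, r_n = 432 kN; interior l_c = 80, r_n = 583.2 kN; R_n = 432 + 2·583.2 = 1598 kN → 1200 kN.
Block shear: A_gv = 5500, A_nv = 3900, A_nt = 680 mm²; R_n = min(0.6F_uA_nv, 0.6F_yA_gv) + U_bs·F_u·A_nt = 1359 kN → 1020 kN.
Bolt shear governs: 604 kN.

604 kN (bolt shear governs)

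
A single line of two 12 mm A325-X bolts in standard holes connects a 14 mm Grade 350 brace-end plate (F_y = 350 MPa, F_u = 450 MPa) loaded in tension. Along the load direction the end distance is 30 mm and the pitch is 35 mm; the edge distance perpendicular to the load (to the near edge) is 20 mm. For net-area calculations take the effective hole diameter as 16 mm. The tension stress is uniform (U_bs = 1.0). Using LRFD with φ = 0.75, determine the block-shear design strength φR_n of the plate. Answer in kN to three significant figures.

173 kN

Shear plane L_v = 30 + 1·35 = 65 mm; A_gv = 65 × 14 = 910 mm².
A_nv = (65 − 1.5·16) × 14 = 574 mm².
A_nt = (20 − 0.5·16) × 14 = 168 mm².
0.6 F_u A_nv = 155 kN; 0.6 F_y A_gv = 191.1 kN → shear rupture governs the shear term.
R_n = 155 + 1.0 × 450 × 168 / 1000 = 230.6 kN.
Design strength φR_n = 0.75 × 230.6 = 173 kN.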